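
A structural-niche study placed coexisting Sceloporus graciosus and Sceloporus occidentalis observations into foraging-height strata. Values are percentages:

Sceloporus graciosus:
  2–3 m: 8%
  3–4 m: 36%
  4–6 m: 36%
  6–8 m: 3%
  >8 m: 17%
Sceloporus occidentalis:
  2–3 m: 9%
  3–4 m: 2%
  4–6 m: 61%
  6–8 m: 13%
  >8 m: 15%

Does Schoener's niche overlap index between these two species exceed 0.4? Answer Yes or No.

Yes

Convert percentages to proportions (divide by 100).
Σ|p₁ᵢ − p₂ᵢ| = 0.01 + 0.34 + 0.25 + 0.10 + 0.02 = 0.72
D = 1 − ½ × 0.72 = 1 − 0.360 = 0.6400
D = 0.6400 > 0.4 → Yes.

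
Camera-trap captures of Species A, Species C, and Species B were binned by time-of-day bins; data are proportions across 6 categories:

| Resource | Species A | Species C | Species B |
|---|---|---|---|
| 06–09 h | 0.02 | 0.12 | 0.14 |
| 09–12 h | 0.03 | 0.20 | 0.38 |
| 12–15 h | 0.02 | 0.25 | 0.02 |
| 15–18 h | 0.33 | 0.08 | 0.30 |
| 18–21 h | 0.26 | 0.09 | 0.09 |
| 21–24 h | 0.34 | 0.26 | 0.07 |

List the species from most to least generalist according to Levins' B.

Σp_Aᵢ² = 0.02² + 0.03² + 0.02² + 0.33² + 0.26² + 0.34² = 0.0004 + 0.0009 + 0.0004 + 0.1089 + 0.0676 + 0.1156 = 0.2938
B_A = 1 / 0.2938 = 3.4037
Σp_Cᵢ² = 0.12² + 0.20² + 0.25² + 0.08² + 0.09² + 0.26² = 0.0144 + 0.0400 + 0.0625 + 0.0064 + 0.0081 + 0.0676 = 0.1990
B_C = 1 / 0.1990 = 5.0251
Σp_Bᵢ² = 0.14² + 0.38² + 0.02² + 0.30² + 0.09² + 0.07² = 0.0196 + 0.1444 + 0.0004 + 0.0900 + 0.0081 + 0.0049 = 0.2674
B_B = 1 / 0.2674 = 3.7397
Ranking by B (broadest → narrowest): Species C (5.03) > Species B (3.74) > Species A (3.40)

Species C > Species B > Species A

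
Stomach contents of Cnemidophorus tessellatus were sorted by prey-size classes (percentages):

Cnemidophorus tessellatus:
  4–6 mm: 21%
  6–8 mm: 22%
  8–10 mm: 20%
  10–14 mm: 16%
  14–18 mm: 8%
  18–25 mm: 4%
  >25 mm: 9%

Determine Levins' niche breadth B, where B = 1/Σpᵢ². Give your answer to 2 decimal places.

Convert percentages to proportions (divide by 100).
Σpᵢ² = 0.21² + 0.22² + 0.20² + 0.16² + 0.08² + 0.04² + 0.09² = 0.0441 + 0.0484 + 0.0400 + 0.0256 + 0.0064 + 0.0016 + 0.0081 = 0.1742
B = 1 / 0.1742 = 5.7405

5.74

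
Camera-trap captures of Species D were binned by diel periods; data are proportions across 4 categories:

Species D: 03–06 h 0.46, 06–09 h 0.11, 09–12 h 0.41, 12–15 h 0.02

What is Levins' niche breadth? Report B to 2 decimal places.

2.55

Σpᵢ² = 0.46² + 0.11² + 0.41² + 0.02² = 0.2116 + 0.0121 + 0.1681 + 0.0004 = 0.3922
B = 1 / 0.3922 = 2.5497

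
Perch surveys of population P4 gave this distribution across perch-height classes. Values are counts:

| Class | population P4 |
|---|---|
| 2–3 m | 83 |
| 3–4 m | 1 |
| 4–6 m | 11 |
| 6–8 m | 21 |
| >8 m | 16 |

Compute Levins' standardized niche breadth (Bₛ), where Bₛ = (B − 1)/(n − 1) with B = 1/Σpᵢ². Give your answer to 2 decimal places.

0.32

Proportions for population P4 (n=132): 83/132=0.6288, 1/132=0.0076, 11/132=0.0833, 21/132=0.1591, 16/132=0.1212
Σpᵢ² = 0.6288² + 0.0076² + 0.0833² + 0.1591² + 0.1212² = 0.395389 + 0.000058 + 0.006939 + 0.025313 + 0.014689 = 0.442388
B = 1 / 0.442388 = 2.2605
Bₛ = (B − 1)/(n − 1) = (2.2605 − 1)/(5 − 1) = 1.2605/4 = 0.3151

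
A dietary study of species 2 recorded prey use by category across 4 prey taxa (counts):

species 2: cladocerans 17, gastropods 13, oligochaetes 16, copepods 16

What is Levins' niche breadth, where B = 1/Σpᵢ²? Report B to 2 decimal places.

3.96

Proportions for species 2 (n=62): 17/62=0.2742, 13/62=0.2097, 16/62=0.2581, 16/62=0.2581
Σpᵢ² = 0.2742² + 0.2097² + 0.2581² + 0.2581² = 0.075186 + 0.043974 + 0.066616 + 0.066616 = 0.252392
B = 1 / 0.252392 = 3.9621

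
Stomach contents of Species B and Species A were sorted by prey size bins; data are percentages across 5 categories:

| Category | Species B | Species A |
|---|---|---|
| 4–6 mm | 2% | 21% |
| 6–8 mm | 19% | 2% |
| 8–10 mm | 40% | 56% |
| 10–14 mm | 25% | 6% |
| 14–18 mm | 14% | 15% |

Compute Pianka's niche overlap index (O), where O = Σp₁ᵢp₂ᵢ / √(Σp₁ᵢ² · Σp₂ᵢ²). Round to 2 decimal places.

0.82

Convert percentages to proportions (divide by 100).
Σ p₁ᵢp₂ᵢ = 0.0042 + 0.0038 + 0.2240 + 0.0150 + 0.0210 = 0.2680
Σp_1ᵢ² = 0.02² + 0.19² + 0.40² + 0.25² + 0.14² = 0.0004 + 0.0361 + 0.1600 + 0.0625 + 0.0196 = 0.2786
Σp_2ᵢ² = 0.21² + 0.02² + 0.56² + 0.06² + 0.15² = 0.0441 + 0.0004 + 0.3136 + 0.0036 + 0.0225 = 0.3842
O = 0.2680 / √(0.2786 × 0.3842) = 0.2680 / 0.32717 = 0.8191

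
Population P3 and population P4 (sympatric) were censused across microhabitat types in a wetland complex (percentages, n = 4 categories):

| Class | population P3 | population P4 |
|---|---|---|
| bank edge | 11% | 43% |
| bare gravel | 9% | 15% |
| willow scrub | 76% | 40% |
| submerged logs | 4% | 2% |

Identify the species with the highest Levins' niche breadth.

population P4

Convert percentages to proportions (divide by 100).
Σp_P3ᵢ² = 0.11² + 0.09² + 0.76² + 0.04² = 0.0121 + 0.0081 + 0.5776 + 0.0016 = 0.5994
B_P3 = 1 / 0.5994 = 1.6683
Σp_P4ᵢ² = 0.43² + 0.15² + 0.40² + 0.02² = 0.1849 + 0.0225 + 0.1600 + 0.0004 = 0.3678
B_P4 = 1 / 0.3678 = 2.7189
Highest B → broadest niche (most generalist): population P4 (B = 2.72).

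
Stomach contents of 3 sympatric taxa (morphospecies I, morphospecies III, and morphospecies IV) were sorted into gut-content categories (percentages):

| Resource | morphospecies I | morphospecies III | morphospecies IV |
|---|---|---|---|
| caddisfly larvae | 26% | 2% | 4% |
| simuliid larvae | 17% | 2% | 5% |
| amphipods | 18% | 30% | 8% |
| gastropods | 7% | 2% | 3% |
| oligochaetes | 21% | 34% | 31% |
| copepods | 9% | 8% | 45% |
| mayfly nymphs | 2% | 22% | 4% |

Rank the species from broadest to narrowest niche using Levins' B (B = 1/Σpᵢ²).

morphospecies I > morphospecies III > morphospecies IV

Convert percentages to proportions (divide by 100).
Σp_Iᵢ² = 0.26² + 0.17² + 0.18² + 0.07² + 0.21² + 0.09² + 0.02² = 0.0676 + 0.0289 + 0.0324 + 0.0049 + 0.0441 + 0.0081 + 0.0004 = 0.1864
B_I = 1 / 0.1864 = 5.3648
Σp_IIIᵢ² = 0.02² + 0.02² + 0.30² + 0.02² + 0.34² + 0.08² + 0.22² = 0.0004 + 0.0004 + 0.0900 + 0.0004 + 0.1156 + 0.0064 + 0.0484 = 0.2616
B_III = 1 / 0.2616 = 3.8226
Σp_IVᵢ² = 0.04² + 0.05² + 0.08² + 0.03² + 0.31² + 0.45² + 0.04² = 0.0016 + 0.0025 + 0.0064 + 0.0009 + 0.0961 + 0.2025 + 0.0016 = 0.3116
B_IV = 1 / 0.3116 = 3.2092
Ranking by B (broadest → narrowest): morphospecies I (5.36) > morphospecies III (3.82) > morphospecies IV (3.21)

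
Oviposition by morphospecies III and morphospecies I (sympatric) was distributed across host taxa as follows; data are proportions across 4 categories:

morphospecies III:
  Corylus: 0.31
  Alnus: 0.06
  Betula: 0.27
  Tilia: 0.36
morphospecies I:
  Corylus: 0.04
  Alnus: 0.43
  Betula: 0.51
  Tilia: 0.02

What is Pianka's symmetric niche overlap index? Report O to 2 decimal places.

Σ p₁ᵢp₂ᵢ = 0.0124 + 0.0258 + 0.1377 + 0.0072 = 0.1831
Σp_1ᵢ² = 0.31² + 0.06² + 0.27² + 0.36² = 0.0961 + 0.0036 + 0.0729 + 0.1296 = 0.3022
Σp_2ᵢ² = 0.04² + 0.43² + 0.51² + 0.02² = 0.0016 + 0.1849 + 0.2601 + 0.0004 = 0.4470
O = 0.1831 / √(0.3022 × 0.4470) = 0.1831 / 0.36754 = 0.4982

0.50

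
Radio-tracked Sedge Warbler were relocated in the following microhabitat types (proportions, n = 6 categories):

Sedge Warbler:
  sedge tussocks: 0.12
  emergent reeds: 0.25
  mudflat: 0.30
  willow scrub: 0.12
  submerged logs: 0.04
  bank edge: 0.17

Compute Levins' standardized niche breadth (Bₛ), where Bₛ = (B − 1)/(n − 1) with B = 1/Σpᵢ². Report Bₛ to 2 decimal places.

0.74

Σpᵢ² = 0.12² + 0.25² + 0.30² + 0.12² + 0.04² + 0.17² = 0.0144 + 0.0625 + 0.0900 + 0.0144 + 0.0016 + 0.0289 = 0.2118
B = 1 / 0.2118 = 4.7214
Bₛ = (B − 1)/(n − 1) = (4.7214 − 1)/(6 − 1) = 3.7214/5 = 0.7443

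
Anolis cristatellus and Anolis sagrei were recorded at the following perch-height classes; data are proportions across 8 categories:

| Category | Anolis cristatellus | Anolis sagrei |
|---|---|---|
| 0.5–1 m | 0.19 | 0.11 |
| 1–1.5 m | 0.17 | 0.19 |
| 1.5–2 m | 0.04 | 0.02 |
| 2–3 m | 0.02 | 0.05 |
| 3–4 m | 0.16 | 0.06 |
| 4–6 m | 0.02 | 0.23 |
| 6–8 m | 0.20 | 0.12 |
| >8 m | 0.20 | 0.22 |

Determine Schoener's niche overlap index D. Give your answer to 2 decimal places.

0.72

Σ|p₁ᵢ − p₂ᵢ| = 0.08 + 0.02 + 0.02 + 0.03 + 0.10 + 0.21 + 0.08 + 0.02 = 0.56
D = 1 − ½ × 0.56 = 1 − 0.280 = 0.7200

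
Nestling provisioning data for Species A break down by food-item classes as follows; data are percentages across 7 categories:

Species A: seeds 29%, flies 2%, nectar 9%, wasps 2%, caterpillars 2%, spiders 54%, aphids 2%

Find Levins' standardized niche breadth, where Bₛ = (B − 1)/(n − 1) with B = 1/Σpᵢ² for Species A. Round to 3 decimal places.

Convert percentages to proportions (divide by 100).
Σpᵢ² = 0.29² + 0.02² + 0.09² + 0.02² + 0.02² + 0.54² + 0.02² = 0.0841 + 0.0004 + 0.0081 + 0.0004 + 0.0004 + 0.2916 + 0.0004 = 0.3854
B = 1 / 0.3854 = 2.59471
Bₛ = (B − 1)/(n − 1) = (2.59471 − 1)/(7 − 1) = 1.59471/6 = 0.26579

0.266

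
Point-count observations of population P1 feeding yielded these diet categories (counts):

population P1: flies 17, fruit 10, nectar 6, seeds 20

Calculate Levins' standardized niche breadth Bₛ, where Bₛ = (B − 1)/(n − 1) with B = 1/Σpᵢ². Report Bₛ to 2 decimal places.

0.80

Proportions for population P1 (n=53): 17/53=0.3208, 10/53=0.1887, 6/53=0.1132, 20/53=0.3774
Σpᵢ² = 0.3208² + 0.1887² + 0.1132² + 0.3774² = 0.102913 + 0.035608 + 0.012814 + 0.142431 = 0.293766
B = 1 / 0.293766 = 3.4041
Bₛ = (B − 1)/(n − 1) = (3.4041 − 1)/(4 − 1) = 2.4041/3 = 0.8014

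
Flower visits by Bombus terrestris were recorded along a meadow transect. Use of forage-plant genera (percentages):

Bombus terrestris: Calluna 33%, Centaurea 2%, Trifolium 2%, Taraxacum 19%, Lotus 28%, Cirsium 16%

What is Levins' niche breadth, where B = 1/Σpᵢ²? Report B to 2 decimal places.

Convert percentages to proportions (divide by 100).
Σpᵢ² = 0.33² + 0.02² + 0.02² + 0.19² + 0.28² + 0.16² = 0.1089 + 0.0004 + 0.0004 + 0.0361 + 0.0784 + 0.0256 = 0.2498
B = 1 / 0.2498 = 4.0032

4.00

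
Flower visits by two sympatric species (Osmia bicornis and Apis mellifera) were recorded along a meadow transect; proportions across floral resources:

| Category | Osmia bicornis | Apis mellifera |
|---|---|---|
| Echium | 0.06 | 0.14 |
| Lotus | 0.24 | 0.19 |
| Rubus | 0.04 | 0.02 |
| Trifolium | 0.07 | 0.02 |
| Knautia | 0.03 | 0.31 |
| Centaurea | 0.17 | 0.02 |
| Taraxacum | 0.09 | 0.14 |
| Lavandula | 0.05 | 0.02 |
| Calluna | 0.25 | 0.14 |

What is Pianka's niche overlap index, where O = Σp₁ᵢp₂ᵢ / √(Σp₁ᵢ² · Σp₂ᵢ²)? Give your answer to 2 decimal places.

0.65

Σ p₁ᵢp₂ᵢ = 0.0084 + 0.0456 + 0.0008 + 0.0014 + 0.0093 + 0.0034 + 0.0126 + 0.0010 + 0.0350 = 0.1175
Σp_1ᵢ² = 0.06² + 0.24² + 0.04² + 0.07² + 0.03² + 0.17² + 0.09² + 0.05² + 0.25² = 0.0036 + 0.0576 + 0.0016 + 0.0049 + 0.0009 + 0.0289 + 0.0081 + 0.0025 + 0.0625 = 0.1706
Σp_2ᵢ² = 0.14² + 0.19² + 0.02² + 0.02² + 0.31² + 0.02² + 0.14² + 0.02² + 0.14² = 0.0196 + 0.0361 + 0.0004 + 0.0004 + 0.0961 + 0.0004 + 0.0196 + 0.0004 + 0.0196 = 0.1926
O = 0.1175 / √(0.1706 × 0.1926) = 0.1175 / 0.18127 = 0.6482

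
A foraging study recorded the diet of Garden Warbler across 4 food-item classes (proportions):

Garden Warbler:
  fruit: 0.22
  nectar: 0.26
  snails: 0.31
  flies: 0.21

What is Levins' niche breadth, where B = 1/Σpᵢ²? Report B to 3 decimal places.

Σpᵢ² = 0.22² + 0.26² + 0.31² + 0.21² = 0.0484 + 0.0676 + 0.0961 + 0.0441 = 0.2562
B = 1 / 0.2562 = 3.90320

3.903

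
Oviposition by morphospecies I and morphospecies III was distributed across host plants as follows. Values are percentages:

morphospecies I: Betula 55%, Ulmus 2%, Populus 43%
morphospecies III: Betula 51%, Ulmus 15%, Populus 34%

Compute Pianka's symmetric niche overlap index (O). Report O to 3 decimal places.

0.975

Convert percentages to proportions (divide by 100).
Σ p₁ᵢp₂ᵢ = 0.2805 + 0.0030 + 0.1462 = 0.4297
Σp_1ᵢ² = 0.55² + 0.02² + 0.43² = 0.3025 + 0.0004 + 0.1849 = 0.4878
Σp_2ᵢ² = 0.51² + 0.15² + 0.34² = 0.2601 + 0.0225 + 0.1156 = 0.3982
O = 0.4297 / √(0.4878 × 0.3982) = 0.4297 / 0.440729 = 0.97498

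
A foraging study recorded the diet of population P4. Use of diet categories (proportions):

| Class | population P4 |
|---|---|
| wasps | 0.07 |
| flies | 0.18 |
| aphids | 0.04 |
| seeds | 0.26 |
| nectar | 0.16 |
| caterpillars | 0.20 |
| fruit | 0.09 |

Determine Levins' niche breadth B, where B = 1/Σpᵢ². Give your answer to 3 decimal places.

5.549

Σpᵢ² = 0.07² + 0.18² + 0.04² + 0.26² + 0.16² + 0.20² + 0.09² = 0.0049 + 0.0324 + 0.0016 + 0.0676 + 0.0256 + 0.0400 + 0.0081 = 0.1802
B = 1 / 0.1802 = 5.54939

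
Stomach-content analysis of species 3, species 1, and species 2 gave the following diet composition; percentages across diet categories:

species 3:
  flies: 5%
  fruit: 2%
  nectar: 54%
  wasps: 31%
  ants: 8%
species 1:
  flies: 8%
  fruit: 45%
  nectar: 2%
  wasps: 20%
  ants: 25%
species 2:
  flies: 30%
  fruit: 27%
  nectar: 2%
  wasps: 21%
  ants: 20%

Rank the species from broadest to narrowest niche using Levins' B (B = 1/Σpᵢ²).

species 2 > species 1 > species 3

Convert percentages to proportions (divide by 100).
Σp_3ᵢ² = 0.05² + 0.02² + 0.54² + 0.31² + 0.08² = 0.0025 + 0.0004 + 0.2916 + 0.0961 + 0.0064 = 0.3970
B_3 = 1 / 0.3970 = 2.5189
Σp_1ᵢ² = 0.08² + 0.45² + 0.02² + 0.20² + 0.25² = 0.0064 + 0.2025 + 0.0004 + 0.0400 + 0.0625 = 0.3118
B_1 = 1 / 0.3118 = 3.2072
Σp_2ᵢ² = 0.30² + 0.27² + 0.02² + 0.21² + 0.20² = 0.0900 + 0.0729 + 0.0004 + 0.0441 + 0.0400 = 0.2474
B_2 = 1 / 0.2474 = 4.0420
Ranking by B (broadest → narrowest): species 2 (4.04) > species 1 (3.21) > species 3 (2.52)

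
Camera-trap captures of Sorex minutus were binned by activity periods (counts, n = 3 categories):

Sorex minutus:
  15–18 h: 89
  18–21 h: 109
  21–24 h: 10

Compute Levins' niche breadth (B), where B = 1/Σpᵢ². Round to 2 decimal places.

2.17

Proportions for Sorex minutus (n=208): 89/208=0.4279, 109/208=0.5240, 10/208=0.0481
Σpᵢ² = 0.4279² + 0.5240² + 0.0481² = 0.183098 + 0.274576 + 0.002314 = 0.459988
B = 1 / 0.459988 = 2.1740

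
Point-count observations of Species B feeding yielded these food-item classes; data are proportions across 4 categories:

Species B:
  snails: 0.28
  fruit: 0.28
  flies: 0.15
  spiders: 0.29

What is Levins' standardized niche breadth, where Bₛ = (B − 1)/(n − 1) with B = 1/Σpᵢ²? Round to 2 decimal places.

0.93

Σpᵢ² = 0.28² + 0.28² + 0.15² + 0.29² = 0.0784 + 0.0784 + 0.0225 + 0.0841 = 0.2634
B = 1 / 0.2634 = 3.7965
Bₛ = (B − 1)/(n − 1) = (3.7965 − 1)/(4 − 1) = 2.7965/3 = 0.9322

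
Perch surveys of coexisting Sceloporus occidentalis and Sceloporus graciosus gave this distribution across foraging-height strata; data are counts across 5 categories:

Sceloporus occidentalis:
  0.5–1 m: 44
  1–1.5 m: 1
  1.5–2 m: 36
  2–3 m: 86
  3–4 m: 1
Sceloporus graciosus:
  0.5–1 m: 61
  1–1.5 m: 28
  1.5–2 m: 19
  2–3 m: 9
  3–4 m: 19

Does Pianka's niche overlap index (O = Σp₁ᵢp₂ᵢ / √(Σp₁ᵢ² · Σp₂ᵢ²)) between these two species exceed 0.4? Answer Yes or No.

Proportions for Sceloporus occidentalis (n=168): 44/168=0.2619, 1/168=0.0060, 36/168=0.2143, 86/168=0.5119, 1/168=0.0060
Proportions for Sceloporus graciosus (n=136): 61/136=0.4485, 28/136=0.2059, 19/136=0.1397, 9/136=0.0662, 19/136=0.1397
Σ p₁ᵢp₂ᵢ = 0.117462 + 0.001235 + 0.029938 + 0.033888 + 0.000838 = 0.183361
Σp_1ᵢ² = 0.2619² + 0.0060² + 0.2143² + 0.5119² + 0.0060² = 0.068592 + 0.000036 + 0.045924 + 0.262042 + 0.000036 = 0.376630
Σp_2ᵢ² = 0.4485² + 0.2059² + 0.1397² + 0.0662² + 0.1397² = 0.201152 + 0.042395 + 0.019516 + 0.004382 + 0.019516 = 0.286961
O = 0.183361 / √(0.376630 × 0.286961) = 0.183361 / 0.3287524 = 0.5577
O = 0.5577 > 0.4 → Yes.

Yes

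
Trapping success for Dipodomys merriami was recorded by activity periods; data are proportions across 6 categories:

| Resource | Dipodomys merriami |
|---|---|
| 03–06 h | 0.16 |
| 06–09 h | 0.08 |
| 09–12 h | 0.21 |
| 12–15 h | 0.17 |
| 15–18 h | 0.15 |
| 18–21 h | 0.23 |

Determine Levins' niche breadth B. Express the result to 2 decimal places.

5.54

Σpᵢ² = 0.16² + 0.08² + 0.21² + 0.17² + 0.15² + 0.23² = 0.0256 + 0.0064 + 0.0441 + 0.0289 + 0.0225 + 0.0529 = 0.1804
B = 1 / 0.1804 = 5.5432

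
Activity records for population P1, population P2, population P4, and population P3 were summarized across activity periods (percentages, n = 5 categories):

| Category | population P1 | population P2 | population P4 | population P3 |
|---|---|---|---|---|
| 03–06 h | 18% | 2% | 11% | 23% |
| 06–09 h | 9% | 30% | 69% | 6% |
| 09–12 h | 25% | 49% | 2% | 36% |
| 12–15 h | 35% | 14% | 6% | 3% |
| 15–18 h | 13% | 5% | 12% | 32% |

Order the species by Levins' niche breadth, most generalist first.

population P1 > population P3 > population P2 > population P4

Convert percentages to proportions (divide by 100).
Σp_P1ᵢ² = 0.18² + 0.09² + 0.25² + 0.35² + 0.13² = 0.0324 + 0.0081 + 0.0625 + 0.1225 + 0.0169 = 0.2424
B_P1 = 1 / 0.2424 = 4.1254
Σp_P2ᵢ² = 0.02² + 0.30² + 0.49² + 0.14² + 0.05² = 0.0004 + 0.0900 + 0.2401 + 0.0196 + 0.0025 = 0.3526
B_P2 = 1 / 0.3526 = 2.8361
Σp_P4ᵢ² = 0.11² + 0.69² + 0.02² + 0.06² + 0.12² = 0.0121 + 0.4761 + 0.0004 + 0.0036 + 0.0144 = 0.5066
B_P4 = 1 / 0.5066 = 1.9739
Σp_P3ᵢ² = 0.23² + 0.06² + 0.36² + 0.03² + 0.32² = 0.0529 + 0.0036 + 0.1296 + 0.0009 + 0.1024 = 0.2894
B_P3 = 1 / 0.2894 = 3.4554
Ranking by B (broadest → narrowest): population P1 (4.13) > population P3 (3.46) > population P2 (2.84) > population P4 (1.97)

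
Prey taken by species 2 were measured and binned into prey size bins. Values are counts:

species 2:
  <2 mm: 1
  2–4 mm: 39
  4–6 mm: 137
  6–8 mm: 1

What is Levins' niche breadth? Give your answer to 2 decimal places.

Proportions for species 2 (n=178): 1/178=0.0056, 39/178=0.2191, 137/178=0.7697, 1/178=0.0056
Σpᵢ² = 0.0056² + 0.2191² + 0.7697² + 0.0056² = 0.000031 + 0.048005 + 0.592438 + 0.000031 = 0.640505
B = 1 / 0.640505 = 1.5613

1.56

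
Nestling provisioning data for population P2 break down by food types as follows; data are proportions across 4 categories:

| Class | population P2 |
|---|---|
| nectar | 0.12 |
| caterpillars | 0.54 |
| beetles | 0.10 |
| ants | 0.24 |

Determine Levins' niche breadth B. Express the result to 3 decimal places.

2.677

Σpᵢ² = 0.12² + 0.54² + 0.10² + 0.24² = 0.0144 + 0.2916 + 0.0100 + 0.0576 = 0.3736
B = 1 / 0.3736 = 2.67666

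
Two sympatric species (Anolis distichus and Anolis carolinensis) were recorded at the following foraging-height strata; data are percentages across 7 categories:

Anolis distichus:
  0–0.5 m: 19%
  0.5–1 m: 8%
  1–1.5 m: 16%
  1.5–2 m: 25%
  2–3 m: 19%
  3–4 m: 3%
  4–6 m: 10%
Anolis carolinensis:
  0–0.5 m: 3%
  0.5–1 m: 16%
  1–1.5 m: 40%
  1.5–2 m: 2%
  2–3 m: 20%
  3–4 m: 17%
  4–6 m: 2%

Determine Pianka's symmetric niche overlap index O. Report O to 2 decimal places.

0.62

Convert percentages to proportions (divide by 100).
Σ p₁ᵢp₂ᵢ = 0.0057 + 0.0128 + 0.0640 + 0.0050 + 0.0380 + 0.0051 + 0.0020 = 0.1326
Σp_1ᵢ² = 0.19² + 0.08² + 0.16² + 0.25² + 0.19² + 0.03² + 0.10² = 0.0361 + 0.0064 + 0.0256 + 0.0625 + 0.0361 + 0.0009 + 0.0100 = 0.1776
Σp_2ᵢ² = 0.03² + 0.16² + 0.40² + 0.02² + 0.20² + 0.17² + 0.02² = 0.0009 + 0.0256 + 0.1600 + 0.0004 + 0.0400 + 0.0289 + 0.0004 = 0.2562
O = 0.1326 / √(0.1776 × 0.2562) = 0.1326 / 0.21331 = 0.6216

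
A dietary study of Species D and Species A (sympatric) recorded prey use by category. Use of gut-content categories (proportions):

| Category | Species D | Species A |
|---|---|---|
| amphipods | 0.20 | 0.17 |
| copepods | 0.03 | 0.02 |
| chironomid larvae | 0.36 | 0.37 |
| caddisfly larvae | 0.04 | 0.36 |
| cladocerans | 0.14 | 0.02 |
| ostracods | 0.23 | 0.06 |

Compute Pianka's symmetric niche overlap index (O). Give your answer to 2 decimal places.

Σ p₁ᵢp₂ᵢ = 0.0340 + 0.0006 + 0.1332 + 0.0144 + 0.0028 + 0.0138 = 0.1988
Σp_1ᵢ² = 0.20² + 0.03² + 0.36² + 0.04² + 0.14² + 0.23² = 0.0400 + 0.0009 + 0.1296 + 0.0016 + 0.0196 + 0.0529 = 0.2446
Σp_2ᵢ² = 0.17² + 0.02² + 0.37² + 0.36² + 0.02² + 0.06² = 0.0289 + 0.0004 + 0.1369 + 0.1296 + 0.0004 + 0.0036 = 0.2998
O = 0.1988 / √(0.2446 × 0.2998) = 0.1988 / 0.27080 = 0.7341

0.73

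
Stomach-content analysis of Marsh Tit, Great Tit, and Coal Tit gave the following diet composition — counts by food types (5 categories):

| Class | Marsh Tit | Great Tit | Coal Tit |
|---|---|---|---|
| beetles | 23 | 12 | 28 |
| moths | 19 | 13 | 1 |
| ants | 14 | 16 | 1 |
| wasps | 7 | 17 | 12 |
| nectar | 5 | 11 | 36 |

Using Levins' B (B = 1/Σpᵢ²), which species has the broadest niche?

Proportions for Marsh Tit (n=68): 23/68=0.3382, 19/68=0.2794, 14/68=0.2059, 7/68=0.1029, 5/68=0.0735
Proportions for Great Tit (n=69): 12/69=0.1739, 13/69=0.1884, 16/69=0.2319, 17/69=0.2464, 11/69=0.1594
Proportions for Coal Tit (n=78): 28/78=0.3590, 1/78=0.0128, 1/78=0.0128, 12/78=0.1538, 36/78=0.4615
Σp_Marsᵢ² = 0.3382² + 0.2794² + 0.2059² + 0.1029² + 0.0735² = 0.114379 + 0.078064 + 0.042395 + 0.010588 + 0.005402 = 0.250828
B_Mars = 1 / 0.250828 = 3.9868
Σp_Greaᵢ² = 0.1739² + 0.1884² + 0.2319² + 0.2464² + 0.1594² = 0.030241 + 0.035495 + 0.053778 + 0.060713 + 0.025408 = 0.205635
B_Grea = 1 / 0.205635 = 4.8630
Σp_Coalᵢ² = 0.3590² + 0.0128² + 0.0128² + 0.1538² + 0.4615² = 0.128881 + 0.000164 + 0.000164 + 0.023654 + 0.212982 = 0.365845
B_Coal = 1 / 0.365845 = 2.7334
Highest B → broadest niche (most generalist): Great Tit (B = 4.86).

Great Tit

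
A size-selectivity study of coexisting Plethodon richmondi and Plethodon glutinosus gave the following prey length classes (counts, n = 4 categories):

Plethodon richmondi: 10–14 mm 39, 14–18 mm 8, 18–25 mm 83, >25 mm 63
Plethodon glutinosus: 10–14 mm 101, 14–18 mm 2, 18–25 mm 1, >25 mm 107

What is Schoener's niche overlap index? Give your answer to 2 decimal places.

0.54

Proportions for Plethodon richmondi (n=193): 39/193=0.2021, 8/193=0.0415, 83/193=0.4301, 63/193=0.3264
Proportions for Plethodon glutinosus (n=211): 101/211=0.4787, 2/211=0.0095, 1/211=0.0047, 107/211=0.5071
Σ|p₁ᵢ − p₂ᵢ| = 0.2766 + 0.0320 + 0.4254 + 0.1807 = 0.9147
D = 1 − ½ × 0.9147 = 1 − 0.45735 = 0.54265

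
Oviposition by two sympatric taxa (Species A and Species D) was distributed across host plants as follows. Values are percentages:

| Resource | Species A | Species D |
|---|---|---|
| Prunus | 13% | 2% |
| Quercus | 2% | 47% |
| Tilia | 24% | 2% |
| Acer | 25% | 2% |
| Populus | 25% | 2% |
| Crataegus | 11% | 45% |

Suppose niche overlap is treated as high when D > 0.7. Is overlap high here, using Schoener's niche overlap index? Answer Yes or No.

No

Convert percentages to proportions (divide by 100).
Σ|p₁ᵢ − p₂ᵢ| = 0.11 + 0.45 + 0.22 + 0.23 + 0.23 + 0.34 = 1.58
D = 1 − ½ × 1.58 = 1 − 0.790 = 0.2100
D = 0.2100 < 0.7 → No.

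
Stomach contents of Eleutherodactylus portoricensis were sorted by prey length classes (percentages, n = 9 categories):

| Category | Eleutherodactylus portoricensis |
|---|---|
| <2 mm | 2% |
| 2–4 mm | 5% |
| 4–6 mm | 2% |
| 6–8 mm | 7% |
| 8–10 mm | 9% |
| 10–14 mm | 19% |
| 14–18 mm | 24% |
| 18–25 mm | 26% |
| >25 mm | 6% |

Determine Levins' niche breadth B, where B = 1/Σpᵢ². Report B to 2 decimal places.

5.52

Convert percentages to proportions (divide by 100).
Σpᵢ² = 0.02² + 0.05² + 0.02² + 0.07² + 0.09² + 0.19² + 0.24² + 0.26² + 0.06² = 0.0004 + 0.0025 + 0.0004 + 0.0049 + 0.0081 + 0.0361 + 0.0576 + 0.0676 + 0.0036 = 0.1812
B = 1 / 0.1812 = 5.5188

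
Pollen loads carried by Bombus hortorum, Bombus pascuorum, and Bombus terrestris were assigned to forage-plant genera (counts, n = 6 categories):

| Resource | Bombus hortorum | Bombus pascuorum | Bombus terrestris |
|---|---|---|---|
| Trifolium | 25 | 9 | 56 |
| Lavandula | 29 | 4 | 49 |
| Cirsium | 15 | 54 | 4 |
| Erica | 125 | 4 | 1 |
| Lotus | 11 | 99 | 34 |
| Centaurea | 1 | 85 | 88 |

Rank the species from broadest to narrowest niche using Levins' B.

Bombus terrestris > Bombus pascuorum > Bombus hortorum

Proportions for Bombus hortorum (n=206): 25/206=0.1214, 29/206=0.1408, 15/206=0.0728, 125/206=0.6068, 11/206=0.0534, 1/206=0.0049
Proportions for Bombus pascuorum (n=255): 9/255=0.0353, 4/255=0.0157, 54/255=0.2118, 4/255=0.0157, 99/255=0.3882, 85/255=0.3333
Proportions for Bombus terrestris (n=232): 56/232=0.2414, 49/232=0.2112, 4/232=0.0172, 1/232=0.0043, 34/232=0.1466, 88/232=0.3793
Σp_hortᵢ² = 0.1214² + 0.1408² + 0.0728² + 0.6068² + 0.0534² + 0.0049² = 0.014738 + 0.019825 + 0.005300 + 0.368206 + 0.002852 + 0.000024 = 0.410945
B_hort = 1 / 0.410945 = 2.4334
Σp_pascᵢ² = 0.0353² + 0.0157² + 0.2118² + 0.0157² + 0.3882² + 0.3333² = 0.001246 + 0.000246 + 0.044859 + 0.000246 + 0.150699 + 0.111089 = 0.308385
B_pasc = 1 / 0.308385 = 3.2427
Σp_terrᵢ² = 0.2414² + 0.2112² + 0.0172² + 0.0043² + 0.1466² + 0.3793² = 0.058274 + 0.044605 + 0.000296 + 0.000018 + 0.021492 + 0.143868 = 0.268553
B_terr = 1 / 0.268553 = 3.7237
Ranking by B (broadest → narrowest): Bombus terrestris (3.72) > Bombus pascuorum (3.24) > Bombus hortorum (2.43)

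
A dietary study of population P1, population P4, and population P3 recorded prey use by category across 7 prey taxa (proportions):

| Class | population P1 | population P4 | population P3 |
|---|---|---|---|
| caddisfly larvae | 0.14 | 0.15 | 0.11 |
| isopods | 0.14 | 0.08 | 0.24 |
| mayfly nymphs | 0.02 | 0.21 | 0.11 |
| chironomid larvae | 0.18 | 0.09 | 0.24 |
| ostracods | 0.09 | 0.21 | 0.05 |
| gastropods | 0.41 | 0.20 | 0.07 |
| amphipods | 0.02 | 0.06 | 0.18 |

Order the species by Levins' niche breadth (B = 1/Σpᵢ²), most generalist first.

population P4 > population P3 > population P1

Σp_P1ᵢ² = 0.14² + 0.14² + 0.02² + 0.18² + 0.09² + 0.41² + 0.02² = 0.0196 + 0.0196 + 0.0004 + 0.0324 + 0.0081 + 0.1681 + 0.0004 = 0.2486
B_P1 = 1 / 0.2486 = 4.0225
Σp_P4ᵢ² = 0.15² + 0.08² + 0.21² + 0.09² + 0.21² + 0.20² + 0.06² = 0.0225 + 0.0064 + 0.0441 + 0.0081 + 0.0441 + 0.0400 + 0.0036 = 0.1688
B_P4 = 1 / 0.1688 = 5.9242
Σp_P3ᵢ² = 0.11² + 0.24² + 0.11² + 0.24² + 0.05² + 0.07² + 0.18² = 0.0121 + 0.0576 + 0.0121 + 0.0576 + 0.0025 + 0.0049 + 0.0324 = 0.1792
B_P3 = 1 / 0.1792 = 5.5804
Ranking by B (broadest → narrowest): population P4 (5.92) > population P3 (5.58) > population P1 (4.02)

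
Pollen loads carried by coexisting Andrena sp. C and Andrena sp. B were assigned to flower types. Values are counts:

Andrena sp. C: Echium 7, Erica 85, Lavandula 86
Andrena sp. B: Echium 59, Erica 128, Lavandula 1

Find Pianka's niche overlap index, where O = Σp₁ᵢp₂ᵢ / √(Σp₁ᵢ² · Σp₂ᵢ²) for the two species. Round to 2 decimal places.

Proportions for Andrena sp. C (n=178): 7/178=0.0393, 85/178=0.4775, 86/178=0.4831
Proportions for Andrena sp. B (n=188): 59/188=0.3138, 128/188=0.6809, 1/188=0.0053
Σ p₁ᵢp₂ᵢ = 0.012332 + 0.325130 + 0.002560 = 0.340022
Σp_1ᵢ² = 0.0393² + 0.4775² + 0.4831² = 0.001544 + 0.228006 + 0.233386 = 0.462936
Σp_2ᵢ² = 0.3138² + 0.6809² + 0.0053² = 0.098470 + 0.463625 + 0.000028 = 0.562123
O = 0.340022 / √(0.462936 × 0.562123) = 0.340022 / 0.5101245 = 0.6665

0.67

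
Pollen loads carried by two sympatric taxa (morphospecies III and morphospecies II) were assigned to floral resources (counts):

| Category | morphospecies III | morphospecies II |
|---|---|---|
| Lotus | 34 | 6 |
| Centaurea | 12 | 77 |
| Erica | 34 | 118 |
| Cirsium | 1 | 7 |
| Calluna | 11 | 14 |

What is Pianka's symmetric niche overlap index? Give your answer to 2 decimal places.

Proportions for morphospecies III (n=92): 34/92=0.3696, 12/92=0.1304, 34/92=0.3696, 1/92=0.0109, 11/92=0.1196
Proportions for morphospecies II (n=222): 6/222=0.0270, 77/222=0.3468, 118/222=0.5315, 7/222=0.0315, 14/222=0.0631
Σ p₁ᵢp₂ᵢ = 0.009979 + 0.045223 + 0.196442 + 0.000343 + 0.007547 = 0.259534
Σp_1ᵢ² = 0.3696² + 0.1304² + 0.3696² + 0.0109² + 0.1196² = 0.136604 + 0.017004 + 0.136604 + 0.000119 + 0.014304 = 0.304635
Σp_2ᵢ² = 0.0270² + 0.3468² + 0.5315² + 0.0315² + 0.0631² = 0.000729 + 0.120270 + 0.282492 + 0.000992 + 0.003982 = 0.408465
O = 0.259534 / √(0.304635 × 0.408465) = 0.259534 / 0.3527502 = 0.7357

0.74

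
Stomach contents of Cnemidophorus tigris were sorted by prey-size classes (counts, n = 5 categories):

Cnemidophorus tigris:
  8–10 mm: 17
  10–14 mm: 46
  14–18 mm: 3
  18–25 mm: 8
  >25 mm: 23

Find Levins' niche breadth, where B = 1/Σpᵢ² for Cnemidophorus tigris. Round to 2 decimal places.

Proportions for Cnemidophorus tigris (n=97): 17/97=0.1753, 46/97=0.4742, 3/97=0.0309, 8/97=0.0825, 23/97=0.2371
Σpᵢ² = 0.1753² + 0.4742² + 0.0309² + 0.0825² + 0.2371² = 0.030730 + 0.224866 + 0.000955 + 0.006806 + 0.056216 = 0.319573
B = 1 / 0.319573 = 3.1292

3.13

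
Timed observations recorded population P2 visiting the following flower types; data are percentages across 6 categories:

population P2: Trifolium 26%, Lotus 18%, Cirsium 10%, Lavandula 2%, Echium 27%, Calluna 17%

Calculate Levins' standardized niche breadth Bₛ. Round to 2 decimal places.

0.74

Convert percentages to proportions (divide by 100).
Σpᵢ² = 0.26² + 0.18² + 0.10² + 0.02² + 0.27² + 0.17² = 0.0676 + 0.0324 + 0.0100 + 0.0004 + 0.0729 + 0.0289 = 0.2122
B = 1 / 0.2122 = 4.7125
Bₛ = (B − 1)/(n − 1) = (4.7125 − 1)/(6 − 1) = 3.7125/5 = 0.7425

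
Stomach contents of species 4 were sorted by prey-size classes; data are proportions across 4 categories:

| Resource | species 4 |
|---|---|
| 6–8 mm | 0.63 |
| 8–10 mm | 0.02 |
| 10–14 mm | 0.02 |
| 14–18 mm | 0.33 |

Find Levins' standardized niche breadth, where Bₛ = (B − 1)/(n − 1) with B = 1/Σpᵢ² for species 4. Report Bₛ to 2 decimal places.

0.32

Σpᵢ² = 0.63² + 0.02² + 0.02² + 0.33² = 0.3969 + 0.0004 + 0.0004 + 0.1089 = 0.5066
B = 1 / 0.5066 = 1.9739
Bₛ = (B − 1)/(n − 1) = (1.9739 − 1)/(4 − 1) = 0.9739/3 = 0.3246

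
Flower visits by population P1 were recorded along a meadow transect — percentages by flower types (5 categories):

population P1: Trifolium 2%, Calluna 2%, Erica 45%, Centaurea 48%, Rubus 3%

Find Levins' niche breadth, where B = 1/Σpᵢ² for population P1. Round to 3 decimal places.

2.301

Convert percentages to proportions (divide by 100).
Σpᵢ² = 0.02² + 0.02² + 0.45² + 0.48² + 0.03² = 0.0004 + 0.0004 + 0.2025 + 0.2304 + 0.0009 = 0.4346
B = 1 / 0.4346 = 2.30097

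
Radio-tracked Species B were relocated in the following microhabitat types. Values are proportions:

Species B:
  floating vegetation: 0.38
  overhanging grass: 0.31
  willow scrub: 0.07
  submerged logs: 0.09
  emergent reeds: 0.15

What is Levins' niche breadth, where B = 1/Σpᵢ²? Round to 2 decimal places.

Σpᵢ² = 0.38² + 0.31² + 0.07² + 0.09² + 0.15² = 0.1444 + 0.0961 + 0.0049 + 0.0081 + 0.0225 = 0.2760
B = 1 / 0.2760 = 3.6232

3.62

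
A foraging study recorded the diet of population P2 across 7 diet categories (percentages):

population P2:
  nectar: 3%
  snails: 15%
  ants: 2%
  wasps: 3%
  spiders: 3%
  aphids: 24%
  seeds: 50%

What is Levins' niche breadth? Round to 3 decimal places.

Convert percentages to proportions (divide by 100).
Σpᵢ² = 0.03² + 0.15² + 0.02² + 0.03² + 0.03² + 0.24² + 0.50² = 0.0009 + 0.0225 + 0.0004 + 0.0009 + 0.0009 + 0.0576 + 0.2500 = 0.3332
B = 1 / 0.3332 = 3.00120

3.001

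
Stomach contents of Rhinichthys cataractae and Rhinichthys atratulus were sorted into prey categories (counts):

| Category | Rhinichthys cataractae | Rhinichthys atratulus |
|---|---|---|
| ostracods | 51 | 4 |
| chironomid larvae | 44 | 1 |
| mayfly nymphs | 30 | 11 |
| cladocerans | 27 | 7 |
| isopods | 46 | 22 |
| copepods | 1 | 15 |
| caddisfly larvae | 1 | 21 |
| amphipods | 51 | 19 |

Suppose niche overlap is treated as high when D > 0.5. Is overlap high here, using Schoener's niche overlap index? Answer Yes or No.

Yes

Proportions for Rhinichthys cataractae (n=251): 51/251=0.2032, 44/251=0.1753, 30/251=0.1195, 27/251=0.1076, 46/251=0.1833, 1/251=0.0040, 1/251=0.0040, 51/251=0.2032
Proportions for Rhinichthys atratulus (n=100): 4/100=0.0400, 1/100=0.0100, 11/100=0.1100, 7/100=0.0700, 22/100=0.2200, 15/100=0.1500, 21/100=0.2100, 19/100=0.1900
Σ|p₁ᵢ − p₂ᵢ| = 0.1632 + 0.1653 + 0.0095 + 0.0376 + 0.0367 + 0.1460 + 0.2060 + 0.0132 = 0.7775
D = 1 − ½ × 0.7775 = 1 − 0.38875 = 0.61125
D = 0.61125 > 0.5 → Yes.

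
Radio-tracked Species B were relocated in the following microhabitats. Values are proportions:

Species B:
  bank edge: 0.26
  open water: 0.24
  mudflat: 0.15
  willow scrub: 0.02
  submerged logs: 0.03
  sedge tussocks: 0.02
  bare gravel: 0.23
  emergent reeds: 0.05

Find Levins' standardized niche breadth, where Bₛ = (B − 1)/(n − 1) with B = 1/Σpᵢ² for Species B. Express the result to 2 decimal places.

0.55

Σpᵢ² = 0.26² + 0.24² + 0.15² + 0.02² + 0.03² + 0.02² + 0.23² + 0.05² = 0.0676 + 0.0576 + 0.0225 + 0.0004 + 0.0009 + 0.0004 + 0.0529 + 0.0025 = 0.2048
B = 1 / 0.2048 = 4.8828
Bₛ = (B − 1)/(n − 1) = (4.8828 − 1)/(8 − 1) = 3.8828/7 = 0.5547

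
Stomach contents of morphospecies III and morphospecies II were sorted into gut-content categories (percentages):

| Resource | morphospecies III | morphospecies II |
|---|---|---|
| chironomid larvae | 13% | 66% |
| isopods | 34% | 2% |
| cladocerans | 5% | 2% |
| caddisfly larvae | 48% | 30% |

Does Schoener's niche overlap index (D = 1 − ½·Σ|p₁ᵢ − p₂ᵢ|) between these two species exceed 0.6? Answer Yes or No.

No

Convert percentages to proportions (divide by 100).
Σ|p₁ᵢ − p₂ᵢ| = 0.53 + 0.32 + 0.03 + 0.18 = 1.06
D = 1 − ½ × 1.06 = 1 − 0.530 = 0.4700
D = 0.4700 < 0.6 → No.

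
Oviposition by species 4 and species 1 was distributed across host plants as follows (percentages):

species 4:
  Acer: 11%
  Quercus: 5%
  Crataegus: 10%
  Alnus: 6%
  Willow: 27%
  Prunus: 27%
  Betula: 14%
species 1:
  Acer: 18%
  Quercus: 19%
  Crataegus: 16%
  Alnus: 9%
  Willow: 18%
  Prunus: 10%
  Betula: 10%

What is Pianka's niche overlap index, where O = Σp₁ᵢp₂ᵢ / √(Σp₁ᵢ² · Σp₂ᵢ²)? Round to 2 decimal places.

Convert percentages to proportions (divide by 100).
Σ p₁ᵢp₂ᵢ = 0.0198 + 0.0095 + 0.0160 + 0.0054 + 0.0486 + 0.0270 + 0.0140 = 0.1403
Σp_1ᵢ² = 0.11² + 0.05² + 0.10² + 0.06² + 0.27² + 0.27² + 0.14² = 0.0121 + 0.0025 + 0.0100 + 0.0036 + 0.0729 + 0.0729 + 0.0196 = 0.1936
Σp_2ᵢ² = 0.18² + 0.19² + 0.16² + 0.09² + 0.18² + 0.10² + 0.10² = 0.0324 + 0.0361 + 0.0256 + 0.0081 + 0.0324 + 0.0100 + 0.0100 = 0.1546
O = 0.1403 / √(0.1936 × 0.1546) = 0.1403 / 0.17300 = 0.8110

0.81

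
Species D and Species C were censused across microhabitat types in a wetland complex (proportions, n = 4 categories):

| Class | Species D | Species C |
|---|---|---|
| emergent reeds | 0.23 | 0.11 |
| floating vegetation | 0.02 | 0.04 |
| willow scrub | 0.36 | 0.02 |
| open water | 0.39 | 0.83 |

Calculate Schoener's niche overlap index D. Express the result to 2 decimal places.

0.54

Σ|p₁ᵢ − p₂ᵢ| = 0.12 + 0.02 + 0.34 + 0.44 = 0.92
D = 1 − ½ × 0.92 = 1 − 0.460 = 0.5400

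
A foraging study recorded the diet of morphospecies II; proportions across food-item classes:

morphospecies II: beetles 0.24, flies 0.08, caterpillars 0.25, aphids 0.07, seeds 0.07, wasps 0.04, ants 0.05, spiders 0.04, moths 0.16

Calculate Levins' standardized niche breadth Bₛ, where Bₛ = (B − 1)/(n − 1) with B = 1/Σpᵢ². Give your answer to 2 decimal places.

Σpᵢ² = 0.24² + 0.08² + 0.25² + 0.07² + 0.07² + 0.04² + 0.05² + 0.04² + 0.16² = 0.0576 + 0.0064 + 0.0625 + 0.0049 + 0.0049 + 0.0016 + 0.0025 + 0.0016 + 0.0256 = 0.1676
B = 1 / 0.1676 = 5.9666
Bₛ = (B − 1)/(n − 1) = (5.9666 − 1)/(9 − 1) = 4.9666/8 = 0.6208

0.62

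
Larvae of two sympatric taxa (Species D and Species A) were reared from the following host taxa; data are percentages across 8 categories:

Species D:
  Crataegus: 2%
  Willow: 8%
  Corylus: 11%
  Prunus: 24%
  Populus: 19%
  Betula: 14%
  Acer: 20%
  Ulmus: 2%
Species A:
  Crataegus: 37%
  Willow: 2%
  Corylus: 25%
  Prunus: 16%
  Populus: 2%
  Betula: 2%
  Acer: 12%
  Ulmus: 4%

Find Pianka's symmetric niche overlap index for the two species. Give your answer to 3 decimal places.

0.520

Convert percentages to proportions (divide by 100).
Σ p₁ᵢp₂ᵢ = 0.0074 + 0.0016 + 0.0275 + 0.0384 + 0.0038 + 0.0028 + 0.0240 + 0.0008 = 0.1063
Σp_1ᵢ² = 0.02² + 0.08² + 0.11² + 0.24² + 0.19² + 0.14² + 0.20² + 0.02² = 0.0004 + 0.0064 + 0.0121 + 0.0576 + 0.0361 + 0.0196 + 0.0400 + 0.0004 = 0.1726
Σp_2ᵢ² = 0.37² + 0.02² + 0.25² + 0.16² + 0.02² + 0.02² + 0.12² + 0.04² = 0.1369 + 0.0004 + 0.0625 + 0.0256 + 0.0004 + 0.0004 + 0.0144 + 0.0016 = 0.2422
O = 0.1063 / √(0.1726 × 0.2422) = 0.1063 / 0.204460 = 0.51991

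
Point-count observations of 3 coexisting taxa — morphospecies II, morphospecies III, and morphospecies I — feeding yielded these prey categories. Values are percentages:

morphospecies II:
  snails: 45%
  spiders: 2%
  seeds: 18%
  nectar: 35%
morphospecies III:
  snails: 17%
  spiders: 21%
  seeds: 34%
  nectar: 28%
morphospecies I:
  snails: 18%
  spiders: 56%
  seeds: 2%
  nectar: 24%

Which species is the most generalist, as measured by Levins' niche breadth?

morphospecies III

Convert percentages to proportions (divide by 100).
Σp_IIᵢ² = 0.45² + 0.02² + 0.18² + 0.35² = 0.2025 + 0.0004 + 0.0324 + 0.1225 = 0.3578
B_II = 1 / 0.3578 = 2.7949
Σp_IIIᵢ² = 0.17² + 0.21² + 0.34² + 0.28² = 0.0289 + 0.0441 + 0.1156 + 0.0784 = 0.2670
B_III = 1 / 0.2670 = 3.7453
Σp_Iᵢ² = 0.18² + 0.56² + 0.02² + 0.24² = 0.0324 + 0.3136 + 0.0004 + 0.0576 = 0.4040
B_I = 1 / 0.4040 = 2.4752
Highest B → broadest niche (most generalist): morphospecies III (B = 3.75).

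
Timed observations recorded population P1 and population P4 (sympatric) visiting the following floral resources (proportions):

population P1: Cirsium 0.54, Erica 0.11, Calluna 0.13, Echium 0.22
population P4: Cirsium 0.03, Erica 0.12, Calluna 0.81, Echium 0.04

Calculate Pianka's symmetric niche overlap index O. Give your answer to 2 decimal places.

Σ p₁ᵢp₂ᵢ = 0.0162 + 0.0132 + 0.1053 + 0.0088 = 0.1435
Σp_1ᵢ² = 0.54² + 0.11² + 0.13² + 0.22² = 0.2916 + 0.0121 + 0.0169 + 0.0484 = 0.3690
Σp_2ᵢ² = 0.03² + 0.12² + 0.81² + 0.04² = 0.0009 + 0.0144 + 0.6561 + 0.0016 = 0.6730
O = 0.1435 / √(0.3690 × 0.6730) = 0.1435 / 0.49833 = 0.2880

0.29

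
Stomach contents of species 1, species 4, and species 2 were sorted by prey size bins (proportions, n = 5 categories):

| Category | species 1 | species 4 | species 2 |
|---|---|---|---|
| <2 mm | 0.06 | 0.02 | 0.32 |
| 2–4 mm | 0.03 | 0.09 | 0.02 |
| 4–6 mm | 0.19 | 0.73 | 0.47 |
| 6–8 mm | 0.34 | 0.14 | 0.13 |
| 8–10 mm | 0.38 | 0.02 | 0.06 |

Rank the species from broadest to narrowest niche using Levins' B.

species 1 > species 2 > species 4

Σp_1ᵢ² = 0.06² + 0.03² + 0.19² + 0.34² + 0.38² = 0.0036 + 0.0009 + 0.0361 + 0.1156 + 0.1444 = 0.3006
B_1 = 1 / 0.3006 = 3.3267
Σp_4ᵢ² = 0.02² + 0.09² + 0.73² + 0.14² + 0.02² = 0.0004 + 0.0081 + 0.5329 + 0.0196 + 0.0004 = 0.5614
B_4 = 1 / 0.5614 = 1.7813
Σp_2ᵢ² = 0.32² + 0.02² + 0.47² + 0.13² + 0.06² = 0.1024 + 0.0004 + 0.2209 + 0.0169 + 0.0036 = 0.3442
B_2 = 1 / 0.3442 = 2.9053
Ranking by B (broadest → narrowest): species 1 (3.33) > species 2 (2.91) > species 4 (1.78)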